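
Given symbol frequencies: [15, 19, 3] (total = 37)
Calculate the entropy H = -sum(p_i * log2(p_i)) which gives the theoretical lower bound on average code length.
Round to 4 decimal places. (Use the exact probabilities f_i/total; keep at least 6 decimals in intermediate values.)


Per-symbol terms -p_i * log2(p_i) with p_i = f_i/37:
  p = 15/37 = 0.405405: log2(p) = -1.302563, -p*log2(p) = 0.528066
  p = 19/37 = 0.513514: log2(p) = -0.961526, -p*log2(p) = 0.493757
  p = 3/37 = 0.081081: log2(p) = -3.624491, -p*log2(p) = 0.293878
H = 0.528066 + 0.493757 + 0.293878 = 1.315701

H = 1.3157 bits/symbol


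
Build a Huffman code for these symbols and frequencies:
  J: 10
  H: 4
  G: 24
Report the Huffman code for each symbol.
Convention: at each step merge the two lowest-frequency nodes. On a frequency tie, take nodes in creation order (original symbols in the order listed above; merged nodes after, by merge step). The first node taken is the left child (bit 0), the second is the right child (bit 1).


Huffman tree construction:
Step 1: Merge H(4) + J(10) = 14
Step 2: Merge (H+J)(14) + G(24) = 38
Read each symbol's code off the tree from the root (left child = 0, right child = 1).

Codes:
  J: 01 (length 2)
  H: 00 (length 2)
  G: 1 (length 1)
Average code length: 52/38 = 1.3684 bits/symbol


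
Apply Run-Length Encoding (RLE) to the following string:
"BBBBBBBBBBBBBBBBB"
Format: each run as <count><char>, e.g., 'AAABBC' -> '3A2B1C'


Scanning runs left to right:
  i=0: run of 'B' x 17 -> '17B'

RLE = 17B


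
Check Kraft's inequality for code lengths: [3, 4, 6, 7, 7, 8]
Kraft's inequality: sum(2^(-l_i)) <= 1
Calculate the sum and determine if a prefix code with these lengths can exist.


Sum = 2^(-3) + 2^(-4) + 2^(-6) + 2^(-7) + 2^(-7) + 2^(-8)
    = 0.125 + 0.0625 + 0.015625 + 0.0078125 + 0.0078125 + 0.00390625
    = 57/256 = 0.22265625
Since 0.22265625 <= 1, Kraft's inequality IS satisfied.
A prefix code with these lengths CAN exist.

Kraft sum = 0.22265625. Satisfied.


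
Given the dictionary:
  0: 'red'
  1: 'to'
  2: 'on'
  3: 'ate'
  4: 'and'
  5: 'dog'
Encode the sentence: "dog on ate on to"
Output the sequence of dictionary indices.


Look up each word in the dictionary:
  'dog' -> 5
  'on' -> 2
  'ate' -> 3
  'on' -> 2
  'to' -> 1

Encoded: [5, 2, 3, 2, 1]


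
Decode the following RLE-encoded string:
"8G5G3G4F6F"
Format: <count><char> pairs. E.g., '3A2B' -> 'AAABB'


Expanding each <count><char> pair:
  8G -> 'GGGGGGGG'
  5G -> 'GGGGG'
  3G -> 'GGG'
  4F -> 'FFFF'
  6F -> 'FFFFFF'

Decoded = GGGGGGGGGGGGGGGGFFFFFFFFFF


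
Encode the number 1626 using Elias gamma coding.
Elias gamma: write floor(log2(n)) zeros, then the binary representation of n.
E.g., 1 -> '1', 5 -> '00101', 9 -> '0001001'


num_bits = floor(log2(1626)) + 1 = 11
leading_zeros = num_bits - 1 = 10
binary(1626) = 11001011010

Elias gamma(1626) = '0000000000' + '11001011010' = 000000000011001011010 (21 bits)


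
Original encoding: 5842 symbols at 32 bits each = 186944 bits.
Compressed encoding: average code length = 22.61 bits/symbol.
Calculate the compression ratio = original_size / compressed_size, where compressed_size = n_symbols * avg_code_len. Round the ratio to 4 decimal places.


original_size = n_symbols * orig_bits = 5842 * 32 = 186944 bits
compressed_size = n_symbols * avg_code_len = 5842 * 22.61 = 132087.62 bits
ratio = original_size / compressed_size = 186944 / 132087.62 = 1.4153

Compression ratio = 1.4153


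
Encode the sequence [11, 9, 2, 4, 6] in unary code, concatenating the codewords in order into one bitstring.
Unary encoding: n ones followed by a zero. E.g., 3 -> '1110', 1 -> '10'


Encode each number as n ones followed by a terminating 0:
  11 -> 111111111110 (12 bits)
  9 -> 1111111110 (10 bits)
  2 -> 110 (3 bits)
  4 -> 11110 (5 bits)
  6 -> 1111110 (7 bits)
Total length = 12 + 10 + 3 + 5 + 7 = 37 bits.

Unary([11, 9, 2, 4, 6]) = 1111111111101111111110110111101111110 (37 bits)


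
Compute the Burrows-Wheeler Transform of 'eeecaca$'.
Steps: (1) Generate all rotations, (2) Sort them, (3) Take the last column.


Rotations (sorted):
  0: $eeecaca -> last char: a
  1: a$eeecac -> last char: c
  2: aca$eeec -> last char: c
  3: ca$eeeca -> last char: a
  4: caca$eee -> last char: e
  5: ecaca$ee -> last char: e
  6: eecaca$e -> last char: e
  7: eeecaca$ -> last char: $


BWT = accaeee$


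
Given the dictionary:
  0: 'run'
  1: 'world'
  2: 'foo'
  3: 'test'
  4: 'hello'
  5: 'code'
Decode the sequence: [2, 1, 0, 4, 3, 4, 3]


Look up each index in the dictionary:
  2 -> 'foo'
  1 -> 'world'
  0 -> 'run'
  4 -> 'hello'
  3 -> 'test'
  4 -> 'hello'
  3 -> 'test'

Decoded: "foo world run hello test hello test"


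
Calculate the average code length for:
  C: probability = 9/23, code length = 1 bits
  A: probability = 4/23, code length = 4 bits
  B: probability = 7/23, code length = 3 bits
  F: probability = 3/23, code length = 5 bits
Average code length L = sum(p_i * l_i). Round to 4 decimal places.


Weighted contributions p_i * l_i:
  C: (9/23) * 1 = 9/23
  A: (4/23) * 4 = 16/23
  B: (7/23) * 3 = 21/23
  F: (3/23) * 5 = 15/23
Sum = (9 + 16 + 21 + 15)/23 = 61/23

L = 61/23 = 2.6522 bits/symbol


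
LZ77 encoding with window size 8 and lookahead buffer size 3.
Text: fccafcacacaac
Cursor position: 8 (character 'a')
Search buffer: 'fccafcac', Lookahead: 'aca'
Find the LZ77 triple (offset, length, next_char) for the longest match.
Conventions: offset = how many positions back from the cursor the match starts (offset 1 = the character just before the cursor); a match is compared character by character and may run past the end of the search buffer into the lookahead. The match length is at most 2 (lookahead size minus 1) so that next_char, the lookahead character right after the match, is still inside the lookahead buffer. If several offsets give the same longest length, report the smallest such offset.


Try each offset into the search buffer:
  offset=1 (pos 7, char 'c'): match length 0
  offset=2 (pos 6, char 'a'): match length 2
  offset=3 (pos 5, char 'c'): match length 0
  offset=4 (pos 4, char 'f'): match length 0
  offset=5 (pos 3, char 'a'): match length 1
  offset=6 (pos 2, char 'c'): match length 0
  offset=7 (pos 1, char 'c'): match length 0
  offset=8 (pos 0, char 'f'): match length 0
Longest match has length 2 at offset 2.
next_char = character at position 8 + 2 = 10 -> 'a'

Best match: offset=2, length=2 (matching 'ac' starting at position 6)
LZ77 triple: (2, 2, 'a')


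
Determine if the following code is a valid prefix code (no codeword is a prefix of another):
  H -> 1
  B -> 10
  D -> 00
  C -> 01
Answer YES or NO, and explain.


Checking each pair (does one codeword prefix another?):
  H='1' vs B='10': prefix -- VIOLATION

NO -- this is NOT a valid prefix code. H (1) is a prefix of B (10).


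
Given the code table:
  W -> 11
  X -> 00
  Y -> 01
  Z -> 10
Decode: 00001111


Decoding:
00 -> X
00 -> X
11 -> W
11 -> W


Result: XXWW


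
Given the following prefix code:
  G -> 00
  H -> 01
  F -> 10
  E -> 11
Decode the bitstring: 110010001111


Decoding step by step:
Bits 11 -> E
Bits 00 -> G
Bits 10 -> F
Bits 00 -> G
Bits 11 -> E
Bits 11 -> E


Decoded message: EGFGEE


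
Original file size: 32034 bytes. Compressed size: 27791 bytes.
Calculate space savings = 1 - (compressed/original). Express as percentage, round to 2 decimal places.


ratio = compressed/original = 27791/32034 = 0.867547
savings = 1 - ratio = 1 - 0.867547 = 0.132453
as a percentage: 0.132453 * 100 = 13.25%

Space savings = 1 - 27791/32034 = 13.25%


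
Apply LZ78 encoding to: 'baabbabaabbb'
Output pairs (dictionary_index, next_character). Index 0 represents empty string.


LZ78 encoding steps:
Dictionary: {0: ''}
Step 1: w='' (idx 0), next='b' -> output (0, 'b'), add 'b' as idx 1
Step 2: w='' (idx 0), next='a' -> output (0, 'a'), add 'a' as idx 2
Step 3: w='a' (idx 2), next='b' -> output (2, 'b'), add 'ab' as idx 3
Step 4: w='b' (idx 1), next='a' -> output (1, 'a'), add 'ba' as idx 4
Step 5: w='ba' (idx 4), next='a' -> output (4, 'a'), add 'baa' as idx 5
Step 6: w='b' (idx 1), next='b' -> output (1, 'b'), add 'bb' as idx 6
Step 7: w='b' (idx 1), end of input -> output (1, '')


Encoded: [(0, 'b'), (0, 'a'), (2, 'b'), (1, 'a'), (4, 'a'), (1, 'b'), (1, '')]


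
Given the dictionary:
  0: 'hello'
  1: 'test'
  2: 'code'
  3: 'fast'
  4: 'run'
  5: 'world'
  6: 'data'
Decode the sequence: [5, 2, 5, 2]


Look up each index in the dictionary:
  5 -> 'world'
  2 -> 'code'
  5 -> 'world'
  2 -> 'code'

Decoded: "world code world code"


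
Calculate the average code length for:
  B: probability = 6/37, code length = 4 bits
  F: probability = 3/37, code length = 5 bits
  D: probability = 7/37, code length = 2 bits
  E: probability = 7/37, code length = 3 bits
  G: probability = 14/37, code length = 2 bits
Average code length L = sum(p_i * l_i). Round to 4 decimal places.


Weighted contributions p_i * l_i:
  B: (6/37) * 4 = 24/37
  F: (3/37) * 5 = 15/37
  D: (7/37) * 2 = 14/37
  E: (7/37) * 3 = 21/37
  G: (14/37) * 2 = 28/37
Sum = (24 + 15 + 14 + 21 + 28)/37 = 102/37

L = 102/37 = 2.7568 bits/symbol


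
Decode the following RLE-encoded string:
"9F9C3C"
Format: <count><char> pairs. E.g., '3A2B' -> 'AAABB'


Expanding each <count><char> pair:
  9F -> 'FFFFFFFFF'
  9C -> 'CCCCCCCCC'
  3C -> 'CCC'

Decoded = FFFFFFFFFCCCCCCCCCCCC


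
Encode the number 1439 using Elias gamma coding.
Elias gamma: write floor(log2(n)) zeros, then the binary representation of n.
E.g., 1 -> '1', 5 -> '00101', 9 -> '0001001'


num_bits = floor(log2(1439)) + 1 = 11
leading_zeros = num_bits - 1 = 10
binary(1439) = 10110011111

Elias gamma(1439) = '0000000000' + '10110011111' = 000000000010110011111 (21 bits)


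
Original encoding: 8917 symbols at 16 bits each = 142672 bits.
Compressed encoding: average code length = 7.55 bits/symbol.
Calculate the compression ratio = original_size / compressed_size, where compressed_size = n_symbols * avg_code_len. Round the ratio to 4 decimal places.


original_size = n_symbols * orig_bits = 8917 * 16 = 142672 bits
compressed_size = n_symbols * avg_code_len = 8917 * 7.55 = 67323.35 bits
ratio = original_size / compressed_size = 142672 / 67323.35 = 2.1192

Compression ratio = 2.1192


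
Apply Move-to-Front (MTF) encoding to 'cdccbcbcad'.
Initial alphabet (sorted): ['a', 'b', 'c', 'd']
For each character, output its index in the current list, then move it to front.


MTF encoding:
'c': index 2 in ['a', 'b', 'c', 'd'] -> ['c', 'a', 'b', 'd']
'd': index 3 in ['c', 'a', 'b', 'd'] -> ['d', 'c', 'a', 'b']
'c': index 1 in ['d', 'c', 'a', 'b'] -> ['c', 'd', 'a', 'b']
'c': index 0 in ['c', 'd', 'a', 'b'] -> ['c', 'd', 'a', 'b']
'b': index 3 in ['c', 'd', 'a', 'b'] -> ['b', 'c', 'd', 'a']
'c': index 1 in ['b', 'c', 'd', 'a'] -> ['c', 'b', 'd', 'a']
'b': index 1 in ['c', 'b', 'd', 'a'] -> ['b', 'c', 'd', 'a']
'c': index 1 in ['b', 'c', 'd', 'a'] -> ['c', 'b', 'd', 'a']
'a': index 3 in ['c', 'b', 'd', 'a'] -> ['a', 'c', 'b', 'd']
'd': index 3 in ['a', 'c', 'b', 'd'] -> ['d', 'a', 'c', 'b']


Output: [2, 3, 1, 0, 3, 1, 1, 1, 3, 3]


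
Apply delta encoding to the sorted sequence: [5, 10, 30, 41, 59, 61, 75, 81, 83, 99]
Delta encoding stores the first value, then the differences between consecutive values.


First value: 5
Deltas:
  10 - 5 = 5
  30 - 10 = 20
  41 - 30 = 11
  59 - 41 = 18
  61 - 59 = 2
  75 - 61 = 14
  81 - 75 = 6
  83 - 81 = 2
  99 - 83 = 16


Delta encoded: [5, 5, 20, 11, 18, 2, 14, 6, 2, 16]


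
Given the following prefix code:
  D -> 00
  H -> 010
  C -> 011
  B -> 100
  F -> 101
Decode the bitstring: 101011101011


Decoding step by step:
Bits 101 -> F
Bits 011 -> C
Bits 101 -> F
Bits 011 -> C


Decoded message: FCFC


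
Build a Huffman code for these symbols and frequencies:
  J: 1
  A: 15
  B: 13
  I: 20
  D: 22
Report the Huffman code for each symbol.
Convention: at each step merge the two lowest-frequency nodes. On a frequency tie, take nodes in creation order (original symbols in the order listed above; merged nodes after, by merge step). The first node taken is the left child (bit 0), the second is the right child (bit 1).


Huffman tree construction:
Step 1: Merge J(1) + B(13) = 14
Step 2: Merge (J+B)(14) + A(15) = 29
Step 3: Merge I(20) + D(22) = 42
Step 4: Merge ((J+B)+A)(29) + (I+D)(42) = 71
Read each symbol's code off the tree from the root (left child = 0, right child = 1).

Codes:
  J: 000 (length 3)
  A: 01 (length 2)
  B: 001 (length 3)
  I: 10 (length 2)
  D: 11 (length 2)
Average code length: 156/71 = 2.1972 bits/symbol


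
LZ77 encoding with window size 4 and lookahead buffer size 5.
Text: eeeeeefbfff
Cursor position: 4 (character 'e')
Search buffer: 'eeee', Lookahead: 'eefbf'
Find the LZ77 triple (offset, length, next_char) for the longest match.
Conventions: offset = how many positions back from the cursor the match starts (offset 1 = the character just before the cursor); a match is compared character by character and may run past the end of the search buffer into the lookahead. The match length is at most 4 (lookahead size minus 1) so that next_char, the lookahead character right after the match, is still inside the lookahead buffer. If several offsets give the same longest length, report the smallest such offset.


Try each offset into the search buffer:
  offset=1 (pos 3, char 'e'): match length 2
  offset=2 (pos 2, char 'e'): match length 2
  offset=3 (pos 1, char 'e'): match length 2
  offset=4 (pos 0, char 'e'): match length 2
Longest match has length 2, found at offsets 1, 2, 3, 4; take the smallest, offset 1.
next_char = character at position 4 + 2 = 6 -> 'f'

Best match: offset=1, length=2 (matching 'ee' starting at position 3)
LZ77 triple: (1, 2, 'f')


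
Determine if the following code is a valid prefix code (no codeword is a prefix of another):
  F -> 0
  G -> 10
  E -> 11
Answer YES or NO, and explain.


Checking each pair (does one codeword prefix another?):
  F='0' vs G='10': no prefix
  F='0' vs E='11': no prefix
  G='10' vs F='0': no prefix
  G='10' vs E='11': no prefix
  E='11' vs F='0': no prefix
  E='11' vs G='10': no prefix
No violation found over all pairs.

YES -- this is a valid prefix code. No codeword is a prefix of any other codeword.


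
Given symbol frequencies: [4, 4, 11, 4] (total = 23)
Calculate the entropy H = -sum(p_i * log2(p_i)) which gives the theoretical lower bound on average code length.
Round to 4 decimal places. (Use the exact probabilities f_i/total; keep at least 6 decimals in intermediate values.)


Per-symbol terms -p_i * log2(p_i) with p_i = f_i/23:
  p = 4/23 = 0.173913: log2(p) = -2.523562, -p*log2(p) = 0.438880
  p = 4/23 = 0.173913: log2(p) = -2.523562, -p*log2(p) = 0.438880
  p = 11/23 = 0.478261: log2(p) = -1.064130, -p*log2(p) = 0.508932
  p = 4/23 = 0.173913: log2(p) = -2.523562, -p*log2(p) = 0.438880
H = 0.438880 + 0.438880 + 0.508932 + 0.438880 = 1.825572

H = 1.8256 bits/symbol


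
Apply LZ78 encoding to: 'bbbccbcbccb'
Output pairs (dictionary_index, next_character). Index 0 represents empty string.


LZ78 encoding steps:
Dictionary: {0: ''}
Step 1: w='' (idx 0), next='b' -> output (0, 'b'), add 'b' as idx 1
Step 2: w='b' (idx 1), next='b' -> output (1, 'b'), add 'bb' as idx 2
Step 3: w='' (idx 0), next='c' -> output (0, 'c'), add 'c' as idx 3
Step 4: w='c' (idx 3), next='b' -> output (3, 'b'), add 'cb' as idx 4
Step 5: w='cb' (idx 4), next='c' -> output (4, 'c'), add 'cbc' as idx 5
Step 6: w='cb' (idx 4), end of input -> output (4, '')


Encoded: [(0, 'b'), (1, 'b'), (0, 'c'), (3, 'b'), (4, 'c'), (4, '')]


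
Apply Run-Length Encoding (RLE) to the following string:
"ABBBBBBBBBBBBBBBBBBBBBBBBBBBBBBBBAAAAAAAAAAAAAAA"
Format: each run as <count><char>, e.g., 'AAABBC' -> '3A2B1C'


Scanning runs left to right:
  i=0: run of 'A' x 1 -> '1A'
  i=1: run of 'B' x 32 -> '32B'
  i=33: run of 'A' x 15 -> '15A'

RLE = 1A32B15A


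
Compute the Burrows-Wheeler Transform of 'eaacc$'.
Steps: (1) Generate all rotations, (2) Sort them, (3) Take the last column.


Rotations (sorted):
  0: $eaacc -> last char: c
  1: aacc$e -> last char: e
  2: acc$ea -> last char: a
  3: c$eaac -> last char: c
  4: cc$eaa -> last char: a
  5: eaacc$ -> last char: $


BWT = ceaca$


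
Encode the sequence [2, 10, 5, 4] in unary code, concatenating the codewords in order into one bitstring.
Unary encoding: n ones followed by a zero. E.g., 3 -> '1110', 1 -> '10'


Encode each number as n ones followed by a terminating 0:
  2 -> 110 (3 bits)
  10 -> 11111111110 (11 bits)
  5 -> 111110 (6 bits)
  4 -> 11110 (5 bits)
Total length = 3 + 11 + 6 + 5 = 25 bits.

Unary([2, 10, 5, 4]) = 1101111111111011111011110 (25 bits)


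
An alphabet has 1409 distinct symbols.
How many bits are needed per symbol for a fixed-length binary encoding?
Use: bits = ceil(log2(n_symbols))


log2(1409) = 10.4605
Bracket: 2^10 = 1024 < 1409 <= 2^11 = 2048
So ceil(log2(1409)) = 11

bits = ceil(log2(1409)) = ceil(10.4605) = 11 bits


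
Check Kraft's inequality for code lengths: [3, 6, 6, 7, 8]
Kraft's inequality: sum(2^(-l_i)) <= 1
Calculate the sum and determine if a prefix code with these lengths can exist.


Sum = 2^(-3) + 2^(-6) + 2^(-6) + 2^(-7) + 2^(-8)
    = 0.125 + 0.015625 + 0.015625 + 0.0078125 + 0.00390625
    = 43/256 = 0.16796875
Since 0.16796875 <= 1, Kraft's inequality IS satisfied.
A prefix code with these lengths CAN exist.

Kraft sum = 0.16796875. Satisfied.


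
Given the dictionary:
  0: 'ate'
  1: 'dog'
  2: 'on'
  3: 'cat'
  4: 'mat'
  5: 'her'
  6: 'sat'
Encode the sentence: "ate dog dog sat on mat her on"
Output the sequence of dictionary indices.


Look up each word in the dictionary:
  'ate' -> 0
  'dog' -> 1
  'dog' -> 1
  'sat' -> 6
  'on' -> 2
  'mat' -> 4
  'her' -> 5
  'on' -> 2

Encoded: [0, 1, 1, 6, 2, 4, 5, 2]


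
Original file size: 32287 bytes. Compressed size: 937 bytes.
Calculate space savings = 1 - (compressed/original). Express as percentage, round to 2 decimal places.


ratio = compressed/original = 937/32287 = 0.029021
savings = 1 - ratio = 1 - 0.029021 = 0.970979
as a percentage: 0.970979 * 100 = 97.1%

Space savings = 1 - 937/32287 = 97.1%


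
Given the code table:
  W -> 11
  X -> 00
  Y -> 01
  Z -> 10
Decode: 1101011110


Decoding:
11 -> W
01 -> Y
01 -> Y
11 -> W
10 -> Z


Result: WYYWZ


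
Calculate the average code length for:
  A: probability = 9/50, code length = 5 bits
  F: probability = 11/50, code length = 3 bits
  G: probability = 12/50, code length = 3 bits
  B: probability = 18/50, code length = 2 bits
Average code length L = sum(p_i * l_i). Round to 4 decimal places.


Weighted contributions p_i * l_i:
  A: (9/50) * 5 = 45/50
  F: (11/50) * 3 = 33/50
  G: (12/50) * 3 = 36/50
  B: (18/50) * 2 = 36/50
Sum = (45 + 33 + 36 + 36)/50 = 150/50

L = 150/50 = 3.0000 bits/symbol


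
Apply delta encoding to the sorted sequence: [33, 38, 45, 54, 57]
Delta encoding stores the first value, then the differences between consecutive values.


First value: 33
Deltas:
  38 - 33 = 5
  45 - 38 = 7
  54 - 45 = 9
  57 - 54 = 3


Delta encoded: [33, 5, 7, 9, 3]


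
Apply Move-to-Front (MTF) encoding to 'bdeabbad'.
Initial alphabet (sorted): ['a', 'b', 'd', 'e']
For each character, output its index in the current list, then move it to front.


MTF encoding:
'b': index 1 in ['a', 'b', 'd', 'e'] -> ['b', 'a', 'd', 'e']
'd': index 2 in ['b', 'a', 'd', 'e'] -> ['d', 'b', 'a', 'e']
'e': index 3 in ['d', 'b', 'a', 'e'] -> ['e', 'd', 'b', 'a']
'a': index 3 in ['e', 'd', 'b', 'a'] -> ['a', 'e', 'd', 'b']
'b': index 3 in ['a', 'e', 'd', 'b'] -> ['b', 'a', 'e', 'd']
'b': index 0 in ['b', 'a', 'e', 'd'] -> ['b', 'a', 'e', 'd']
'a': index 1 in ['b', 'a', 'e', 'd'] -> ['a', 'b', 'e', 'd']
'd': index 3 in ['a', 'b', 'e', 'd'] -> ['d', 'a', 'b', 'e']


Output: [1, 2, 3, 3, 3, 0, 1, 3]


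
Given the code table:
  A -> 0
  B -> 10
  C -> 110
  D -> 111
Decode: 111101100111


Decoding:
111 -> D
10 -> B
110 -> C
0 -> A
111 -> D


Result: DBCAD


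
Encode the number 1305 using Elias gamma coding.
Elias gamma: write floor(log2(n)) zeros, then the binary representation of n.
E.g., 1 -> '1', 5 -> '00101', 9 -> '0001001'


num_bits = floor(log2(1305)) + 1 = 11
leading_zeros = num_bits - 1 = 10
binary(1305) = 10100011001

Elias gamma(1305) = '0000000000' + '10100011001' = 000000000010100011001 (21 bits)


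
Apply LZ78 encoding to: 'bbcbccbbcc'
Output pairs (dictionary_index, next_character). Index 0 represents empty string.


LZ78 encoding steps:
Dictionary: {0: ''}
Step 1: w='' (idx 0), next='b' -> output (0, 'b'), add 'b' as idx 1
Step 2: w='b' (idx 1), next='c' -> output (1, 'c'), add 'bc' as idx 2
Step 3: w='bc' (idx 2), next='c' -> output (2, 'c'), add 'bcc' as idx 3
Step 4: w='b' (idx 1), next='b' -> output (1, 'b'), add 'bb' as idx 4
Step 5: w='' (idx 0), next='c' -> output (0, 'c'), add 'c' as idx 5
Step 6: w='c' (idx 5), end of input -> output (5, '')


Encoded: [(0, 'b'), (1, 'c'), (2, 'c'), (1, 'b'), (0, 'c'), (5, '')]


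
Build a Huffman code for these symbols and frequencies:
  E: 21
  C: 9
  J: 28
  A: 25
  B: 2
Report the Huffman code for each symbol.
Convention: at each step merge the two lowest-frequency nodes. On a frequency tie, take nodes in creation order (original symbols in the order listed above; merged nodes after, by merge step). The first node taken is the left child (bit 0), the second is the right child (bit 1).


Huffman tree construction:
Step 1: Merge B(2) + C(9) = 11
Step 2: Merge (B+C)(11) + E(21) = 32
Step 3: Merge A(25) + J(28) = 53
Step 4: Merge ((B+C)+E)(32) + (A+J)(53) = 85
Read each symbol's code off the tree from the root (left child = 0, right child = 1).

Codes:
  E: 01 (length 2)
  C: 001 (length 3)
  J: 11 (length 2)
  A: 10 (length 2)
  B: 000 (length 3)
Average code length: 181/85 = 2.1294 bits/symbol


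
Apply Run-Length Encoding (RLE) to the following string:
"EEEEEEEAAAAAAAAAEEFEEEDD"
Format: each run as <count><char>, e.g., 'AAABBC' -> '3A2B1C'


Scanning runs left to right:
  i=0: run of 'E' x 7 -> '7E'
  i=7: run of 'A' x 9 -> '9A'
  i=16: run of 'E' x 2 -> '2E'
  i=18: run of 'F' x 1 -> '1F'
  i=19: run of 'E' x 3 -> '3E'
  i=22: run of 'D' x 2 -> '2D'

RLE = 7E9A2E1F3E2D


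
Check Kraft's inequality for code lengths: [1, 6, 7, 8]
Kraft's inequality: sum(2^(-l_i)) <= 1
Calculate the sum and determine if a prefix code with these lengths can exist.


Sum = 2^(-1) + 2^(-6) + 2^(-7) + 2^(-8)
    = 0.5 + 0.015625 + 0.0078125 + 0.00390625
    = 135/256 = 0.52734375
Since 0.52734375 <= 1, Kraft's inequality IS satisfied.
A prefix code with these lengths CAN exist.

Kraft sum = 0.52734375. Satisfied.


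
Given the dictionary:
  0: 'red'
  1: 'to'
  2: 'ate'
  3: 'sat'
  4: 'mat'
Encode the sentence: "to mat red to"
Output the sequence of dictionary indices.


Look up each word in the dictionary:
  'to' -> 1
  'mat' -> 4
  'red' -> 0
  'to' -> 1

Encoded: [1, 4, 0, 1]


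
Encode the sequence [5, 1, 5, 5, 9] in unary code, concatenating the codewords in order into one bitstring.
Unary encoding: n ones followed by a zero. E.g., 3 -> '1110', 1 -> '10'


Encode each number as n ones followed by a terminating 0:
  5 -> 111110 (6 bits)
  1 -> 10 (2 bits)
  5 -> 111110 (6 bits)
  5 -> 111110 (6 bits)
  9 -> 1111111110 (10 bits)
Total length = 6 + 2 + 6 + 6 + 10 = 30 bits.

Unary([5, 1, 5, 5, 9]) = 111110101111101111101111111110 (30 bits)


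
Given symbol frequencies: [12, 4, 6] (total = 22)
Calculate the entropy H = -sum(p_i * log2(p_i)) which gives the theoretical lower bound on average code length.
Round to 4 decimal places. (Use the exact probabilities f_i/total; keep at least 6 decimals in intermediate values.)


Per-symbol terms -p_i * log2(p_i) with p_i = f_i/22:
  p = 12/22 = 0.545455: log2(p) = -0.874469, -p*log2(p) = 0.476983
  p = 4/22 = 0.181818: log2(p) = -2.459432, -p*log2(p) = 0.447169
  p = 6/22 = 0.272727: log2(p) = -1.874469, -p*log2(p) = 0.511219
H = 0.476983 + 0.447169 + 0.511219 = 1.435371

H = 1.4354 bits/symbol


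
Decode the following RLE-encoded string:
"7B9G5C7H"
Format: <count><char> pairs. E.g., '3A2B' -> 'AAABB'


Expanding each <count><char> pair:
  7B -> 'BBBBBBB'
  9G -> 'GGGGGGGGG'
  5C -> 'CCCCC'
  7H -> 'HHHHHHH'

Decoded = BBBBBBBGGGGGGGGGCCCCCHHHHHHH


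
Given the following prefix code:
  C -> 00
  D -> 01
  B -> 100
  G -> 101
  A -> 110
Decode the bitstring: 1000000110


Decoding step by step:
Bits 100 -> B
Bits 00 -> C
Bits 00 -> C
Bits 110 -> A


Decoded message: BCCA


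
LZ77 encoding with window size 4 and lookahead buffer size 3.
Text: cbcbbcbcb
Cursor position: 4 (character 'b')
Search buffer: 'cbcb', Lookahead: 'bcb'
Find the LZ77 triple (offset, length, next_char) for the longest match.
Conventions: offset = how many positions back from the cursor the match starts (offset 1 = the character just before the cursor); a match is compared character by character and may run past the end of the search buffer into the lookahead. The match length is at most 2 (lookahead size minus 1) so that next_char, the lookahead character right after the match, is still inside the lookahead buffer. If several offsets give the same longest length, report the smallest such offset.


Try each offset into the search buffer:
  offset=1 (pos 3, char 'b'): match length 1
  offset=2 (pos 2, char 'c'): match length 0
  offset=3 (pos 1, char 'b'): match length 2
  offset=4 (pos 0, char 'c'): match length 0
Longest match has length 2 at offset 3.
next_char = character at position 4 + 2 = 6 -> 'b'

Best match: offset=3, length=2 (matching 'bc' starting at position 1)
LZ77 triple: (3, 2, 'b')


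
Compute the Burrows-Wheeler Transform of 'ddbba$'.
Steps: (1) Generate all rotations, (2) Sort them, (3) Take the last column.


Rotations (sorted):
  0: $ddbba -> last char: a
  1: a$ddbb -> last char: b
  2: ba$ddb -> last char: b
  3: bba$dd -> last char: d
  4: dbba$d -> last char: d
  5: ddbba$ -> last char: $


BWT = abbdd$


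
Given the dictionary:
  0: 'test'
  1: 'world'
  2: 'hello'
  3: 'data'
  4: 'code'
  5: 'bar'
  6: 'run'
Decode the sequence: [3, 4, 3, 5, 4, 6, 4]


Look up each index in the dictionary:
  3 -> 'data'
  4 -> 'code'
  3 -> 'data'
  5 -> 'bar'
  4 -> 'code'
  6 -> 'run'
  4 -> 'code'

Decoded: "data code data bar code run code"


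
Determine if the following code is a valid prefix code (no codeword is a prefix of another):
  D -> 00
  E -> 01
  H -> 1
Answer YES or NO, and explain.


Checking each pair (does one codeword prefix another?):
  D='00' vs E='01': no prefix
  D='00' vs H='1': no prefix
  E='01' vs D='00': no prefix
  E='01' vs H='1': no prefix
  H='1' vs D='00': no prefix
  H='1' vs E='01': no prefix
No violation found over all pairs.

YES -- this is a valid prefix code. No codeword is a prefix of any other codeword.


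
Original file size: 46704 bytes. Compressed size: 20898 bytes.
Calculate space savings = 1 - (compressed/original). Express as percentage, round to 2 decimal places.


ratio = compressed/original = 20898/46704 = 0.447456
savings = 1 - ratio = 1 - 0.447456 = 0.552544
as a percentage: 0.552544 * 100 = 55.25%

Space savings = 1 - 20898/46704 = 55.25%


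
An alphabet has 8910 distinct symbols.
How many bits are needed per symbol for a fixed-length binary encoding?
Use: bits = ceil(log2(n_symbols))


log2(8910) = 13.1212
Bracket: 2^13 = 8192 < 8910 <= 2^14 = 16384
So ceil(log2(8910)) = 14

bits = ceil(log2(8910)) = ceil(13.1212) = 14 bits


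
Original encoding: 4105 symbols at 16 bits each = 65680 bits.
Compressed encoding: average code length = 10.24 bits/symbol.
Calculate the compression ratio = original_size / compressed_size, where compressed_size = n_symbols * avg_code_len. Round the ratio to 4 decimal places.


original_size = n_symbols * orig_bits = 4105 * 16 = 65680 bits
compressed_size = n_symbols * avg_code_len = 4105 * 10.24 = 42035.2 bits
ratio = original_size / compressed_size = 65680 / 42035.2 = 1.5625

Compression ratio = 1.5625


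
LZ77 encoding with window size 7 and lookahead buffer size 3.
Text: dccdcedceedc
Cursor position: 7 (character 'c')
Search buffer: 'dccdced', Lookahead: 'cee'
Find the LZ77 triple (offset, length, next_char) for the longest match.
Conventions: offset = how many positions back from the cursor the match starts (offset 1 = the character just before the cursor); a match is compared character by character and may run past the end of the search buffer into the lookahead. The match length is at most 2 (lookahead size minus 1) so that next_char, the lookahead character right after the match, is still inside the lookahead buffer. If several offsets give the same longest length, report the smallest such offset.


Try each offset into the search buffer:
  offset=1 (pos 6, char 'd'): match length 0
  offset=2 (pos 5, char 'e'): match length 0
  offset=3 (pos 4, char 'c'): match length 2
  offset=4 (pos 3, char 'd'): match length 0
  offset=5 (pos 2, char 'c'): match length 1
  offset=6 (pos 1, char 'c'): match length 1
  offset=7 (pos 0, char 'd'): match length 0
Longest match has length 2 at offset 3.
next_char = character at position 7 + 2 = 9 -> 'e'

Best match: offset=3, length=2 (matching 'ce' starting at position 4)
LZ77 triple: (3, 2, 'e')


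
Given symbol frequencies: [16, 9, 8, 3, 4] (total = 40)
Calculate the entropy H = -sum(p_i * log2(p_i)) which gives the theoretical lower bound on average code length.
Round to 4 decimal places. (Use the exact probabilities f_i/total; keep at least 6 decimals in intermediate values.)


Per-symbol terms -p_i * log2(p_i) with p_i = f_i/40:
  p = 16/40 = 0.400000: log2(p) = -1.321928, -p*log2(p) = 0.528771
  p = 9/40 = 0.225000: log2(p) = -2.152003, -p*log2(p) = 0.484201
  p = 8/40 = 0.200000: log2(p) = -2.321928, -p*log2(p) = 0.464386
  p = 3/40 = 0.075000: log2(p) = -3.736966, -p*log2(p) = 0.280272
  p = 4/40 = 0.100000: log2(p) = -3.321928, -p*log2(p) = 0.332193
H = 0.528771 + 0.484201 + 0.464386 + 0.280272 + 0.332193 = 2.089823

H = 2.0898 bits/symbol


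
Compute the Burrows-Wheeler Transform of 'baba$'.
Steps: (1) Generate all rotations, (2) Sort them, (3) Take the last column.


Rotations (sorted):
  0: $baba -> last char: a
  1: a$bab -> last char: b
  2: aba$b -> last char: b
  3: ba$ba -> last char: a
  4: baba$ -> last char: $


BWT = abba$


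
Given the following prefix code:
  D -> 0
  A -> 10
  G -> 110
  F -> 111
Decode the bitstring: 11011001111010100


Decoding step by step:
Bits 110 -> G
Bits 110 -> G
Bits 0 -> D
Bits 111 -> F
Bits 10 -> A
Bits 10 -> A
Bits 10 -> A
Bits 0 -> D


Decoded message: GGDFAAAD


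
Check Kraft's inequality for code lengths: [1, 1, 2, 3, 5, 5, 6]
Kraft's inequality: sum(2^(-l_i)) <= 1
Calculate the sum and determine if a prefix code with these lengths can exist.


Sum = 2^(-1) + 2^(-1) + 2^(-2) + 2^(-3) + 2^(-5) + 2^(-5) + 2^(-6)
    = 0.5 + 0.5 + 0.25 + 0.125 + 0.03125 + 0.03125 + 0.015625
    = 93/64 = 1.453125
Since 1.453125 > 1, Kraft's inequality is NOT satisfied.
A prefix code with these lengths CANNOT exist.

Kraft sum = 1.453125. Not satisfied.


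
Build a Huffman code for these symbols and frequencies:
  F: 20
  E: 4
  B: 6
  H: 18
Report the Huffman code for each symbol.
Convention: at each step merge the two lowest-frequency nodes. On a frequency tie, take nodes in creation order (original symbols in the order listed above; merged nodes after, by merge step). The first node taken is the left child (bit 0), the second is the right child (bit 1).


Huffman tree construction:
Step 1: Merge E(4) + B(6) = 10
Step 2: Merge (E+B)(10) + H(18) = 28
Step 3: Merge F(20) + ((E+B)+H)(28) = 48
Read each symbol's code off the tree from the root (left child = 0, right child = 1).

Codes:
  F: 0 (length 1)
  E: 100 (length 3)
  B: 101 (length 3)
  H: 11 (length 2)
Average code length: 86/48 = 1.7917 bits/symbol


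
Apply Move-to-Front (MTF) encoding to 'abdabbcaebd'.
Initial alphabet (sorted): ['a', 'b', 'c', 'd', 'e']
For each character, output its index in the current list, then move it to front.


MTF encoding:
'a': index 0 in ['a', 'b', 'c', 'd', 'e'] -> ['a', 'b', 'c', 'd', 'e']
'b': index 1 in ['a', 'b', 'c', 'd', 'e'] -> ['b', 'a', 'c', 'd', 'e']
'd': index 3 in ['b', 'a', 'c', 'd', 'e'] -> ['d', 'b', 'a', 'c', 'e']
'a': index 2 in ['d', 'b', 'a', 'c', 'e'] -> ['a', 'd', 'b', 'c', 'e']
'b': index 2 in ['a', 'd', 'b', 'c', 'e'] -> ['b', 'a', 'd', 'c', 'e']
'b': index 0 in ['b', 'a', 'd', 'c', 'e'] -> ['b', 'a', 'd', 'c', 'e']
'c': index 3 in ['b', 'a', 'd', 'c', 'e'] -> ['c', 'b', 'a', 'd', 'e']
'a': index 2 in ['c', 'b', 'a', 'd', 'e'] -> ['a', 'c', 'b', 'd', 'e']
'e': index 4 in ['a', 'c', 'b', 'd', 'e'] -> ['e', 'a', 'c', 'b', 'd']
'b': index 3 in ['e', 'a', 'c', 'b', 'd'] -> ['b', 'e', 'a', 'c', 'd']
'd': index 4 in ['b', 'e', 'a', 'c', 'd'] -> ['d', 'b', 'e', 'a', 'c']


Output: [0, 1, 3, 2, 2, 0, 3, 2, 4, 3, 4]


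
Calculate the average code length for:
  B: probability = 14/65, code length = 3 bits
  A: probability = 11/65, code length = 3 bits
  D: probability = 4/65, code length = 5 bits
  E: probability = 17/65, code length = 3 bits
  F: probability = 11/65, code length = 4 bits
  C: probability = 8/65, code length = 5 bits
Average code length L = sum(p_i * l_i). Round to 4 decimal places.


Weighted contributions p_i * l_i:
  B: (14/65) * 3 = 42/65
  A: (11/65) * 3 = 33/65
  D: (4/65) * 5 = 20/65
  E: (17/65) * 3 = 51/65
  F: (11/65) * 4 = 44/65
  C: (8/65) * 5 = 40/65
Sum = (42 + 33 + 20 + 51 + 44 + 40)/65 = 230/65

L = 230/65 = 3.5385 bits/symbol


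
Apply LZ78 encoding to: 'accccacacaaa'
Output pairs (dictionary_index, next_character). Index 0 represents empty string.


LZ78 encoding steps:
Dictionary: {0: ''}
Step 1: w='' (idx 0), next='a' -> output (0, 'a'), add 'a' as idx 1
Step 2: w='' (idx 0), next='c' -> output (0, 'c'), add 'c' as idx 2
Step 3: w='c' (idx 2), next='c' -> output (2, 'c'), add 'cc' as idx 3
Step 4: w='c' (idx 2), next='a' -> output (2, 'a'), add 'ca' as idx 4
Step 5: w='ca' (idx 4), next='c' -> output (4, 'c'), add 'cac' as idx 5
Step 6: w='a' (idx 1), next='a' -> output (1, 'a'), add 'aa' as idx 6
Step 7: w='a' (idx 1), end of input -> output (1, '')


Encoded: [(0, 'a'), (0, 'c'), (2, 'c'), (2, 'a'), (4, 'c'), (1, 'a'), (1, '')]


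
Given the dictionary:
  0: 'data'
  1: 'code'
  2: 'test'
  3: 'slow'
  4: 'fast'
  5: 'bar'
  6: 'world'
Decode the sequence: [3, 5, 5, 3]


Look up each index in the dictionary:
  3 -> 'slow'
  5 -> 'bar'
  5 -> 'bar'
  3 -> 'slow'

Decoded: "slow bar bar slow"


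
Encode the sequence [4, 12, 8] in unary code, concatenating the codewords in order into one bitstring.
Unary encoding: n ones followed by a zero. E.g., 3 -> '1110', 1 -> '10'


Encode each number as n ones followed by a terminating 0:
  4 -> 11110 (5 bits)
  12 -> 1111111111110 (13 bits)
  8 -> 111111110 (9 bits)
Total length = 5 + 13 + 9 = 27 bits.

Unary([4, 12, 8]) = 111101111111111110111111110 (27 bits)


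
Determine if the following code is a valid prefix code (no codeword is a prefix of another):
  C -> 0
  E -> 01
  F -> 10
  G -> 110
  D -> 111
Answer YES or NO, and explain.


Checking each pair (does one codeword prefix another?):
  C='0' vs E='01': prefix -- VIOLATION

NO -- this is NOT a valid prefix code. C (0) is a prefix of E (01).


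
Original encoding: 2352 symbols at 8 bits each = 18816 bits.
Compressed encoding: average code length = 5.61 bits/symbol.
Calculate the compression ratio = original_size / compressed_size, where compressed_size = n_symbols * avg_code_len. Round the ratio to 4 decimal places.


original_size = n_symbols * orig_bits = 2352 * 8 = 18816 bits
compressed_size = n_symbols * avg_code_len = 2352 * 5.61 = 13194.72 bits
ratio = original_size / compressed_size = 18816 / 13194.72 = 1.426

Compression ratio = 1.426


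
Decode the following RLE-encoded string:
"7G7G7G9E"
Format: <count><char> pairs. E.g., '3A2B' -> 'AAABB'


Expanding each <count><char> pair:
  7G -> 'GGGGGGG'
  7G -> 'GGGGGGG'
  7G -> 'GGGGGGG'
  9E -> 'EEEEEEEEE'

Decoded = GGGGGGGGGGGGGGGGGGGGGEEEEEEEEE


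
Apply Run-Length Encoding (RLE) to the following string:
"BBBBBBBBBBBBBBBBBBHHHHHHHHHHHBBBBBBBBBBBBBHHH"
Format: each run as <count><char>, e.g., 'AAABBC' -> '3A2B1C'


Scanning runs left to right:
  i=0: run of 'B' x 18 -> '18B'
  i=18: run of 'H' x 11 -> '11H'
  i=29: run of 'B' x 13 -> '13B'
  i=42: run of 'H' x 3 -> '3H'

RLE = 18B11H13B3H


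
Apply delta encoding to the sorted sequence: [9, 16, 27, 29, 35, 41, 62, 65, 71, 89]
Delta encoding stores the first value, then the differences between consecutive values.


First value: 9
Deltas:
  16 - 9 = 7
  27 - 16 = 11
  29 - 27 = 2
  35 - 29 = 6
  41 - 35 = 6
  62 - 41 = 21
  65 - 62 = 3
  71 - 65 = 6
  89 - 71 = 18


Delta encoded: [9, 7, 11, 2, 6, 6, 21, 3, 6, 18]


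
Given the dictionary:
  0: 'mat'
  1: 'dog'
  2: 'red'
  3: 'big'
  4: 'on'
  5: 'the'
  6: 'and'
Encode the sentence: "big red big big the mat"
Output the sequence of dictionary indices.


Look up each word in the dictionary:
  'big' -> 3
  'red' -> 2
  'big' -> 3
  'big' -> 3
  'the' -> 5
  'mat' -> 0

Encoded: [3, 2, 3, 3, 5, 0]


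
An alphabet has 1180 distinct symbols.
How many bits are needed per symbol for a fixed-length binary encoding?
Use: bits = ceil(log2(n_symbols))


log2(1180) = 10.2046
Bracket: 2^10 = 1024 < 1180 <= 2^11 = 2048
So ceil(log2(1180)) = 11

bits = ceil(log2(1180)) = ceil(10.2046) = 11 bits


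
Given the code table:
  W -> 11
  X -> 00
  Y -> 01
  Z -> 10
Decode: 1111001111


Decoding:
11 -> W
11 -> W
00 -> X
11 -> W
11 -> W


Result: WWXWW


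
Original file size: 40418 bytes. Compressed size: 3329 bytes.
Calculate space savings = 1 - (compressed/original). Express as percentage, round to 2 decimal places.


ratio = compressed/original = 3329/40418 = 0.082364
savings = 1 - ratio = 1 - 0.082364 = 0.917636
as a percentage: 0.917636 * 100 = 91.76%

Space savings = 1 - 3329/40418 = 91.76%


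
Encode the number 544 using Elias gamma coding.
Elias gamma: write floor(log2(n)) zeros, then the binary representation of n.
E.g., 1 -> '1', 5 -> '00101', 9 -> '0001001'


num_bits = floor(log2(544)) + 1 = 10
leading_zeros = num_bits - 1 = 9
binary(544) = 1000100000

Elias gamma(544) = '000000000' + '1000100000' = 0000000001000100000 (19 bits)


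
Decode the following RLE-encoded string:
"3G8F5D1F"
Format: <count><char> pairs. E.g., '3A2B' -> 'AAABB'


Expanding each <count><char> pair:
  3G -> 'GGG'
  8F -> 'FFFFFFFF'
  5D -> 'DDDDD'
  1F -> 'F'

Decoded = GGGFFFFFFFFDDDDDF


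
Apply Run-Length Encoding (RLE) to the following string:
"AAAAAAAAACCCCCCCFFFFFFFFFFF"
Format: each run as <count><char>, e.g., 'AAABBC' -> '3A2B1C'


Scanning runs left to right:
  i=0: run of 'A' x 9 -> '9A'
  i=9: run of 'C' x 7 -> '7C'
  i=16: run of 'F' x 11 -> '11F'

RLE = 9A7C11F


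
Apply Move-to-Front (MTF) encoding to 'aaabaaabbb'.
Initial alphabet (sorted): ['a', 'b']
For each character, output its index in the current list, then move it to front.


MTF encoding:
'a': index 0 in ['a', 'b'] -> ['a', 'b']
'a': index 0 in ['a', 'b'] -> ['a', 'b']
'a': index 0 in ['a', 'b'] -> ['a', 'b']
'b': index 1 in ['a', 'b'] -> ['b', 'a']
'a': index 1 in ['b', 'a'] -> ['a', 'b']
'a': index 0 in ['a', 'b'] -> ['a', 'b']
'a': index 0 in ['a', 'b'] -> ['a', 'b']
'b': index 1 in ['a', 'b'] -> ['b', 'a']
'b': index 0 in ['b', 'a'] -> ['b', 'a']
'b': index 0 in ['b', 'a'] -> ['b', 'a']


Output: [0, 0, 0, 1, 1, 0, 0, 1, 0, 0]


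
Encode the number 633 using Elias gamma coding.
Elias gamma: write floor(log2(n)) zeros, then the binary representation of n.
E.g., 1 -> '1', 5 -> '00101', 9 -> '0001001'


num_bits = floor(log2(633)) + 1 = 10
leading_zeros = num_bits - 1 = 9
binary(633) = 1001111001

Elias gamma(633) = '000000000' + '1001111001' = 0000000001001111001 (19 bits)


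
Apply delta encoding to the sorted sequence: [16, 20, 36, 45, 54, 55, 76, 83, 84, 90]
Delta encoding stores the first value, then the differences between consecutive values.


First value: 16
Deltas:
  20 - 16 = 4
  36 - 20 = 16
  45 - 36 = 9
  54 - 45 = 9
  55 - 54 = 1
  76 - 55 = 21
  83 - 76 = 7
  84 - 83 = 1
  90 - 84 = 6


Delta encoded: [16, 4, 16, 9, 9, 1, 21, 7, 1, 6]
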